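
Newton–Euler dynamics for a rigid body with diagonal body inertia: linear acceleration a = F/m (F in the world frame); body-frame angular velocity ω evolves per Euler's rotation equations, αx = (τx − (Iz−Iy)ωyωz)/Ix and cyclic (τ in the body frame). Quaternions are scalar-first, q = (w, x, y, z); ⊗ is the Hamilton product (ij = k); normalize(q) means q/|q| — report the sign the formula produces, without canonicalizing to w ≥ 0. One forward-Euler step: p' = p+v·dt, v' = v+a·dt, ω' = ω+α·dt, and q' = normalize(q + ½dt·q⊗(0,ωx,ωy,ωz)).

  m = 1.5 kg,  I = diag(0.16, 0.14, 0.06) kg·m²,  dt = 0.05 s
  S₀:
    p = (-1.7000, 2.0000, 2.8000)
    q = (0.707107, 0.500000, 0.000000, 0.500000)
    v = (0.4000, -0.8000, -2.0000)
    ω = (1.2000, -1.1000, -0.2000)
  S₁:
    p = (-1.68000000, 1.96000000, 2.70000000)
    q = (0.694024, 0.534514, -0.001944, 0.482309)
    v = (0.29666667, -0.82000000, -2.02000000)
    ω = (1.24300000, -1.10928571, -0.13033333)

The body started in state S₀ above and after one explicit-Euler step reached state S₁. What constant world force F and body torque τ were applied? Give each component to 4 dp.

Δv = v₁−v₀ = (-0.10333333, -0.02000000, -0.02000000)
applied force F = (-3.1000, -0.6000, -0.6000)
ω₁ − ω₀ = (0.04300000, -0.00928571, 0.06966667)
τ = I·(Δω/dt) + ω₀×(Iω₀) = (0.1200, -0.0500, 0.1100)

F = (-3.1000, -0.6000, -0.6000)
τ = (0.1200, -0.0500, 0.1100)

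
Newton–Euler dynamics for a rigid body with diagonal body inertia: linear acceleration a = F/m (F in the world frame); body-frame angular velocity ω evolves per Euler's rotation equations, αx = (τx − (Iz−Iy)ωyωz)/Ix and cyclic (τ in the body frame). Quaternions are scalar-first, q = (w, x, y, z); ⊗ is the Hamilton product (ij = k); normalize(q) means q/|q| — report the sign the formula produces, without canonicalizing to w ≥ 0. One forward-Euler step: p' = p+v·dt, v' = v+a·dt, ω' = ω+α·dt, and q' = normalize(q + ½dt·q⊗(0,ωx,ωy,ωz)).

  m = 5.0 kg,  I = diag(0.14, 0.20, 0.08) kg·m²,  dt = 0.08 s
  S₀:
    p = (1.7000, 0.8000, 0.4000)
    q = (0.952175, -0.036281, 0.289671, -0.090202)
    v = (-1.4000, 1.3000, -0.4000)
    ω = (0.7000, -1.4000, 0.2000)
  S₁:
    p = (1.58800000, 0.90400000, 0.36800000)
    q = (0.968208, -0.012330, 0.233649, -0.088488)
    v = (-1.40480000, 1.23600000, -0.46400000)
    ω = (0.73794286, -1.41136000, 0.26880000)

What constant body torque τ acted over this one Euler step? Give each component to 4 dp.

Δω = ω₁−ω₀ = (0.03794286, -0.01136000, 0.06880000)
τ = I·(Δω/dt) + ω₀×(Iω₀) = (0.1000, -0.0200, 0.0100)

τ = (0.1000, -0.0200, 0.0100)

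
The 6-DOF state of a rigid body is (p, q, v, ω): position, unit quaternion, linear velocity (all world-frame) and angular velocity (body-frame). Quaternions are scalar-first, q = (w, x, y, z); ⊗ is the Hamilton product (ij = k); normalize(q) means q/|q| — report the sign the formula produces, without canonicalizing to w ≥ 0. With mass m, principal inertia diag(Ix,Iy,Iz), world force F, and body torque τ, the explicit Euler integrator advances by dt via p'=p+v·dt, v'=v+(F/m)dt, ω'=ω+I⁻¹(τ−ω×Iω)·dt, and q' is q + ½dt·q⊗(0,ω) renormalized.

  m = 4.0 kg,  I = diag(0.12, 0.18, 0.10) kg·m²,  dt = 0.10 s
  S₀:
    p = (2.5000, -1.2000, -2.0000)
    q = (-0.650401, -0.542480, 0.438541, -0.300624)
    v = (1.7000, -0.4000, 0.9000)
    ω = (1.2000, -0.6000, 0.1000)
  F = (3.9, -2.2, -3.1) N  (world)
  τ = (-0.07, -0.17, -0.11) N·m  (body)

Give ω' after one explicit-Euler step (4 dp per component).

precession coupling ω×(Iω) = (0.0048, 0.0024, -0.0432)
(τ − ω×Iω)/I = (-0.6233, -0.9578, -0.6680)
ω' = ω + α·dt = (1.1377, -0.6958, 0.0332)

ω' = (1.1377, -0.6958, 0.0332)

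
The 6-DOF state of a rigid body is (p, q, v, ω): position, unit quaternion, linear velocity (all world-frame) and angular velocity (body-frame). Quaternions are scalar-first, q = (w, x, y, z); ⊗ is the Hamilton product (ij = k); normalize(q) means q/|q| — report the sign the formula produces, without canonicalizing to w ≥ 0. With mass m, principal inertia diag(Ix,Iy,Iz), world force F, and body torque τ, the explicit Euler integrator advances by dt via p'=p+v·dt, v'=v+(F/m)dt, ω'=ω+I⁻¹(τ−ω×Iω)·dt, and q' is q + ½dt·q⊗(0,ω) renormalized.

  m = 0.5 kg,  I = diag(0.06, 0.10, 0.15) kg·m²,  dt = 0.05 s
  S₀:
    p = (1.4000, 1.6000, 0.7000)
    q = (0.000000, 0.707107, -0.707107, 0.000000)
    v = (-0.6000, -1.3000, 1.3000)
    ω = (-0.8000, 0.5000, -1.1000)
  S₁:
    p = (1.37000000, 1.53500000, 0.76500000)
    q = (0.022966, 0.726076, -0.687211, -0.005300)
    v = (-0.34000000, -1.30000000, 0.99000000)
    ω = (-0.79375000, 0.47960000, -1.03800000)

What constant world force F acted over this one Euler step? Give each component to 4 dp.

velocity change Δv = (0.26000000, 0.00000000, -0.31000000)
F = m·Δv/dt = (2.6000, 0.0000, -3.1000)

F = (2.6000, 0.0000, -3.1000)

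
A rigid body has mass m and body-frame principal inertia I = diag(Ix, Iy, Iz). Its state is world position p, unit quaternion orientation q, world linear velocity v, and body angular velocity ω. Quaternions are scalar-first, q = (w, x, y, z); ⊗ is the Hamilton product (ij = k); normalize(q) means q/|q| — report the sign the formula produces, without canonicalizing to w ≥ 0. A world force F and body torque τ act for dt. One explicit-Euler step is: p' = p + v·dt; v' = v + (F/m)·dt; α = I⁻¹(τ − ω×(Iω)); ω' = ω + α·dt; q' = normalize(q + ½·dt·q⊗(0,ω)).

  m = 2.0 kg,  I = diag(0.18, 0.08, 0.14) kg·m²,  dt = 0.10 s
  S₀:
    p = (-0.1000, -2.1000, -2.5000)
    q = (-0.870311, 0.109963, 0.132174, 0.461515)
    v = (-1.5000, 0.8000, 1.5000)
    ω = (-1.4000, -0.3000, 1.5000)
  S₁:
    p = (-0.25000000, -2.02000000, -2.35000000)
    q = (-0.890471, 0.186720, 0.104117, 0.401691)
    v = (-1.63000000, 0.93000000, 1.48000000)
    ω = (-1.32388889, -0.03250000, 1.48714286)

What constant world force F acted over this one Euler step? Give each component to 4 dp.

F = (-2.6000, 2.6000, -0.4000)

Δv = v₁−v₀ = (-0.13000000, 0.13000000, -0.02000000)
F = m·Δv/dt = (-2.6000, 2.6000, -0.4000)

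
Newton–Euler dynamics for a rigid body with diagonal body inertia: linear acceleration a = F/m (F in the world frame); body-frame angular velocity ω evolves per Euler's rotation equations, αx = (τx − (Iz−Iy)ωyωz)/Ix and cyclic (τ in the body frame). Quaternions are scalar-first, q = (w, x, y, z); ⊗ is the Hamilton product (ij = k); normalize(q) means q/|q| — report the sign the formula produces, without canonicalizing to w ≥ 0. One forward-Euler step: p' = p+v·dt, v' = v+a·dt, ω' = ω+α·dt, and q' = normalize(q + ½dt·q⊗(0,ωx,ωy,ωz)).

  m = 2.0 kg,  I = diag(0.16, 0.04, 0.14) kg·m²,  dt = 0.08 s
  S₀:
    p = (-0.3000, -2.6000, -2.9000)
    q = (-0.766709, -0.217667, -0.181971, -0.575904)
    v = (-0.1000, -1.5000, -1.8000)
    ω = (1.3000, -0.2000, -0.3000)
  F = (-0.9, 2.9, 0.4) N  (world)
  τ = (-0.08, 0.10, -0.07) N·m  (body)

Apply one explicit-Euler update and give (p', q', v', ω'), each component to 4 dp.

ω×(Iω) gyroscopic = (0.0060, -0.0078, 0.0312)
α = I⁻¹(τ − ω×Iω) = (-0.5375, 2.6950, -0.7229)
ω + α·dt = (1.2570, 0.0156, -0.3578)
Hamilton product q⊗(0,ω) = (0.0738017, -1.0573112, -0.6606335, 0.5101084)
updated quaternion q' = (-0.7626, -0.2596, -0.2081, -0.5547)
p' = p + v·dt = (-0.3080, -2.7200, -3.0440)
new velocity v' = (-0.1360, -1.3840, -1.7840)

p' = (-0.3080, -2.7200, -3.0440)
q' = (-0.7626, -0.2596, -0.2081, -0.5547)
v' = (-0.1360, -1.3840, -1.7840)
ω' = (1.2570, 0.0156, -0.3578)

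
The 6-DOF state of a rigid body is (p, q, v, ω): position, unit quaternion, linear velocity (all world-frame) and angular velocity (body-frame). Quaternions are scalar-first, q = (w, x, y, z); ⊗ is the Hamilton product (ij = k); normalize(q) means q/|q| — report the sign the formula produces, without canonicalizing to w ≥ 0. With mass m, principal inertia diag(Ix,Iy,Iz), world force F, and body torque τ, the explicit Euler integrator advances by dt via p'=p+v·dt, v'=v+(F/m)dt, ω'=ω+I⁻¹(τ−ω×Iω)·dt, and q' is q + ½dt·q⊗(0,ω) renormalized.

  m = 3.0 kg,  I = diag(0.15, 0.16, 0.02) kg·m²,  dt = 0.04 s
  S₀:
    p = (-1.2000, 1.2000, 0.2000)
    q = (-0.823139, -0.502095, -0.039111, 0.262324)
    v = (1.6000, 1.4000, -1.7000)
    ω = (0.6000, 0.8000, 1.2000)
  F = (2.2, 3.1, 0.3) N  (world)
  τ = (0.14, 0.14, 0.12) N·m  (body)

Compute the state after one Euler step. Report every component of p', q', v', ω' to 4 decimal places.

linear accel F/m = (0.7333, 1.0333, 0.1000)
p' = p + v·dt = (-1.1360, 1.2560, 0.1320)
new velocity v' = (1.6293, 1.4413, -1.6960)
gyro term ω×Iω = (-0.1344, 0.0936, 0.0048)
(τ − ω×Iω)/I = (1.8293, 0.2900, 5.7600)
ω' = ω + α·dt = (0.6732, 0.8116, 1.4304)
Hamilton product q⊗(0,ω) = (0.0177570, -0.7506758, 0.1013972, -1.3659762)
q' = normalize(q + ½dt·q⊗(0,ω)) = (-0.8224, -0.5169, -0.0371, 0.2349)

p' = (-1.1360, 1.2560, 0.1320)
q' = (-0.8224, -0.5169, -0.0371, 0.2349)
v' = (1.6293, 1.4413, -1.6960)
ω' = (0.6732, 0.8116, 1.4304)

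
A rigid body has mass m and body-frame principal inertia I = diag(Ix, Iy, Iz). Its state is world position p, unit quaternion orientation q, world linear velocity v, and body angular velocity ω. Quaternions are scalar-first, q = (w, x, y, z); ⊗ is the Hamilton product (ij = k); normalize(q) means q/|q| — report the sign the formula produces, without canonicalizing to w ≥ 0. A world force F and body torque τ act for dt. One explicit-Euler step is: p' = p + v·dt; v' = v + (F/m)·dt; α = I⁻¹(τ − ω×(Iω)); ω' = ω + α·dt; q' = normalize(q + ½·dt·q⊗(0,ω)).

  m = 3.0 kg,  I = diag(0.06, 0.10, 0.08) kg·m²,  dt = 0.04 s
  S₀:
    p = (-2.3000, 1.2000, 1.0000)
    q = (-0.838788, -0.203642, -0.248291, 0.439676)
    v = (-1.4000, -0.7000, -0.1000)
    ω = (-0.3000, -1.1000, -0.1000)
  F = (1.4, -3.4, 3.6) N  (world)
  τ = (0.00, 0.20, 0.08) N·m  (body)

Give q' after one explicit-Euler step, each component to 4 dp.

q⊗(0,ω) = (-0.2902451, 0.7601091, 0.7703998, 0.2333977)
updated quaternion q' = (-0.8444, -0.1884, -0.2328, 0.4442)

q' = (-0.8444, -0.1884, -0.2328, 0.4442)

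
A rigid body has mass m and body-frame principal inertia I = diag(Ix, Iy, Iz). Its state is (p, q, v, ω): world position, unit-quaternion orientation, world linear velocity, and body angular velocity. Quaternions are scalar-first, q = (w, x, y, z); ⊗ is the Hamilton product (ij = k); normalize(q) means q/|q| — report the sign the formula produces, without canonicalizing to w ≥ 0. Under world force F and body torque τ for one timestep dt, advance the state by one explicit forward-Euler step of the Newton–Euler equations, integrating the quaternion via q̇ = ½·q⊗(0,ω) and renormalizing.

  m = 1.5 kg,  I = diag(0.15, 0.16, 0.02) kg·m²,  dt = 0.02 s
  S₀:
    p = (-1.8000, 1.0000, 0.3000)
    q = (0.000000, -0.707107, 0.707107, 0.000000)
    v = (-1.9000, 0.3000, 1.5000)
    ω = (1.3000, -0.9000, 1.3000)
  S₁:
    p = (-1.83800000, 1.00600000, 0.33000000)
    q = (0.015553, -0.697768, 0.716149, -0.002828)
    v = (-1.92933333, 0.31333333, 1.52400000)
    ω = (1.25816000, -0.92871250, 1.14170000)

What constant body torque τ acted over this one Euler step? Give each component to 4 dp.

τ = (-0.1500, -0.0100, -0.1700)

Δω = ω₁−ω₀ = (-0.04184000, -0.02871250, -0.15830000)
gyro term ω₀×Iω₀ = (0.1638, 0.2197, -0.0117)
I·α + gyro = (-0.1500, -0.0100, -0.1700)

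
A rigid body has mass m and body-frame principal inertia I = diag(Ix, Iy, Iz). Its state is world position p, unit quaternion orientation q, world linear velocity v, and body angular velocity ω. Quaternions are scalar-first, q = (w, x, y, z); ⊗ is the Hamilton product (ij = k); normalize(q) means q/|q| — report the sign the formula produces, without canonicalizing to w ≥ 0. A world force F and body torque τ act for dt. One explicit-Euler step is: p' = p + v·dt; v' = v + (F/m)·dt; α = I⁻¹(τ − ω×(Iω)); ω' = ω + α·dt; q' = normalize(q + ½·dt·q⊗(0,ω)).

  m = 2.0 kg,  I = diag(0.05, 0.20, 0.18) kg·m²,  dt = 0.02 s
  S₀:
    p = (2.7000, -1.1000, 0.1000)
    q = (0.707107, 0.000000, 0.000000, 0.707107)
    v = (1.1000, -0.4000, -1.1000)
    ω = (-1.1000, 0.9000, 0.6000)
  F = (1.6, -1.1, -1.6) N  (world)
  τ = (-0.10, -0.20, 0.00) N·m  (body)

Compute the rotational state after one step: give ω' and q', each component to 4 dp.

ω' = (-1.1357, 0.8714, 0.6165)
q' = (0.7028, -0.0141, -0.0014, 0.7113)

precession coupling ω×(Iω) = (-0.0108, 0.0858, -0.1485)
angular accel α = (-1.7840, -1.4290, 0.8250)
ω' = ω + α·dt = (-1.1357, 0.8714, 0.6165)
2q̇ = q⊗(0,ω) = (-0.4242642, -1.4142140, -0.1414214, 0.4242642)
updated quaternion q' = (0.7028, -0.0141, -0.0014, 0.7113)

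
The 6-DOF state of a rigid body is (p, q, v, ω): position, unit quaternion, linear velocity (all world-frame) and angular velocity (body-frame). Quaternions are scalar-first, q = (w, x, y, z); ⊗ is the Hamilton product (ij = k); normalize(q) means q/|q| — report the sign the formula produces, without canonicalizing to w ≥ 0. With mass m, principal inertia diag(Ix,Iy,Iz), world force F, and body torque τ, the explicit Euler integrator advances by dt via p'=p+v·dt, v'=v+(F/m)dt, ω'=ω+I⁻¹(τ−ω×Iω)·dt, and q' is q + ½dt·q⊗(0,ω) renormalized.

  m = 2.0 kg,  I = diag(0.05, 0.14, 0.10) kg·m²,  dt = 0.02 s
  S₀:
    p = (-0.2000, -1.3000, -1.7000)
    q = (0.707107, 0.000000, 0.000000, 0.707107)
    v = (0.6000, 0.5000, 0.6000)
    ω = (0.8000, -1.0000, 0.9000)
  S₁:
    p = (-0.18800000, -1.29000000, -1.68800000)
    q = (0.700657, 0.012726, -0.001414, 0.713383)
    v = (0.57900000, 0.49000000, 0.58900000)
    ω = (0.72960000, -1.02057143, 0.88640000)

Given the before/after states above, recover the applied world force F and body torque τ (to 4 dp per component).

F = (-2.1000, -1.0000, -1.1000)
τ = (-0.1400, -0.1800, -0.1400)

Δω = ω₁−ω₀ = (-0.07040000, -0.02057143, -0.01360000)
gyro term ω₀×Iω₀ = (0.0360, -0.0360, -0.0720)
I·α + gyro = (-0.1400, -0.1800, -0.1400)
velocity change Δv = (-0.02100000, -0.01000000, -0.01100000)
m·(v₁−v₀)/dt = (-2.1000, -1.0000, -1.1000)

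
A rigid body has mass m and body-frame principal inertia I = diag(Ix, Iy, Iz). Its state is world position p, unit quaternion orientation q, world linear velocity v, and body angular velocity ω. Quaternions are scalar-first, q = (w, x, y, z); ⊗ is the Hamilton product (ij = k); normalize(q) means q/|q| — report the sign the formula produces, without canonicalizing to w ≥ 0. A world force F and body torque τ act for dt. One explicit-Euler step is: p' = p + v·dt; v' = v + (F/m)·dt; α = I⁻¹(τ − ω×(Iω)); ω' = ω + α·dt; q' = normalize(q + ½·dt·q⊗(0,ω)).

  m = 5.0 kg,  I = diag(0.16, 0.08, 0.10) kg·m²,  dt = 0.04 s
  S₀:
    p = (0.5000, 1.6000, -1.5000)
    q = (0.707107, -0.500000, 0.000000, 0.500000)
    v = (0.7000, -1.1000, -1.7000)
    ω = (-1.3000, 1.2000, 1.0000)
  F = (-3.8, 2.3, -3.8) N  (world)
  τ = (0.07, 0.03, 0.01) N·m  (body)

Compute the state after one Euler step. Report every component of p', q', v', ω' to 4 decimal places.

p' = (0.5280, 1.5560, -1.5680)
q' = (0.6835, -0.5299, 0.0140, 0.5017)
v' = (0.6696, -1.0816, -1.7304)
ω' = (-1.2885, 1.2540, 0.9541)

gyro term ω×Iω = (0.0240, -0.0780, 0.1248)
angular accel α = (0.2875, 1.3500, -1.1480)
ω' = ω + α·dt = (-1.2885, 1.2540, 0.9541)
2q̇ = q⊗(0,ω) = (-1.1500000, -1.5192391, 0.6985284, 0.1071070)
updated quaternion q' = (0.6835, -0.5299, 0.0140, 0.5017)
p' = p + v·dt = (0.5280, 1.5560, -1.5680)
v + (F/m)dt = (0.6696, -1.0816, -1.7304)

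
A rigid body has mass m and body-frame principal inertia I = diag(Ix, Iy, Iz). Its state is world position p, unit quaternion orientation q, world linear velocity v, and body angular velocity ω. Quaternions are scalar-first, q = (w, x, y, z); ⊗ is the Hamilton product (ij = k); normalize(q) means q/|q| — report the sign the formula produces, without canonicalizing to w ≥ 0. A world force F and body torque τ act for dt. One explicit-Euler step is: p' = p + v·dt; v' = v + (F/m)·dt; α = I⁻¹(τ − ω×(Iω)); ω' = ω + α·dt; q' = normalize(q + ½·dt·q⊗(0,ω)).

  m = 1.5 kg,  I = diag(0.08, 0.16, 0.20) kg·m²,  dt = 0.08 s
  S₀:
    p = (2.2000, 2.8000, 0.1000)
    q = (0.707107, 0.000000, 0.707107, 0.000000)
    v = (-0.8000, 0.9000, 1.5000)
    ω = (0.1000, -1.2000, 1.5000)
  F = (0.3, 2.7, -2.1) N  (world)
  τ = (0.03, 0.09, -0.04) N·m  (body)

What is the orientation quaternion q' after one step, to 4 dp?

q⊗(0,ω) = (0.8485284, 1.1313712, -0.8485284, 0.9899498)
updated quaternion q' = (0.7389, 0.0451, 0.6712, 0.0395)

q' = (0.7389, 0.0451, 0.6712, 0.0395)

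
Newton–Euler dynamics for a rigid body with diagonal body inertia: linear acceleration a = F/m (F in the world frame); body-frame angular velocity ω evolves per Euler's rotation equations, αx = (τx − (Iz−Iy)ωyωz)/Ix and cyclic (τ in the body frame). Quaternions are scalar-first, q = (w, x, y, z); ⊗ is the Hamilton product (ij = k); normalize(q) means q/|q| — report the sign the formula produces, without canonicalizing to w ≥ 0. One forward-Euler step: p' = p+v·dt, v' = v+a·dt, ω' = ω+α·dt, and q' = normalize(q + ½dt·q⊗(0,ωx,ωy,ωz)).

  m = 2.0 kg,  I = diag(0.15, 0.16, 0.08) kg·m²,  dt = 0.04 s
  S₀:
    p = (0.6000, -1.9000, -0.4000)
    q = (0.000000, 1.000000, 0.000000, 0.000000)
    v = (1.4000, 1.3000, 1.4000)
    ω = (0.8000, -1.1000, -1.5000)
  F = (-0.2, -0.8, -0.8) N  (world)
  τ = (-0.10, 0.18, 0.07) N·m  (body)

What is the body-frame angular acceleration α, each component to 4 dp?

α = (0.2133, 1.6500, 0.9850)

precession coupling ω×(Iω) = (-0.1320, -0.0840, -0.0088)
α = I⁻¹(τ − ω×Iω) = (0.2133, 1.6500, 0.9850)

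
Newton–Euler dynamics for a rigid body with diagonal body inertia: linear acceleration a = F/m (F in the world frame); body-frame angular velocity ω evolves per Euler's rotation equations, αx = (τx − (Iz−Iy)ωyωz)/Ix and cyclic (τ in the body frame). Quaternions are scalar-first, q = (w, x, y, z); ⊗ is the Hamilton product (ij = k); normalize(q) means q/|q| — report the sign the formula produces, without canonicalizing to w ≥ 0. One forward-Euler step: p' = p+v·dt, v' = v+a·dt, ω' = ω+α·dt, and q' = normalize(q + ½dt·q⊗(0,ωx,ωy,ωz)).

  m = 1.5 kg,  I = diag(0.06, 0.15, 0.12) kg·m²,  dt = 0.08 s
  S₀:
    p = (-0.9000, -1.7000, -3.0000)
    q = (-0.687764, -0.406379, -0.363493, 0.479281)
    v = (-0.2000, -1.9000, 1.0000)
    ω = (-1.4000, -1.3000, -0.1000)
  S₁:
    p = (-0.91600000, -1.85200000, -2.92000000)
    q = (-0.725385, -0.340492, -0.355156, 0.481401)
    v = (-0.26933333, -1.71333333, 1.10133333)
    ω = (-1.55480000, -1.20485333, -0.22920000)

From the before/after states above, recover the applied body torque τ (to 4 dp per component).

rate change Δω = (-0.15480000, 0.09514667, -0.12920000)
τ = I·(Δω/dt) + ω₀×(Iω₀) = (-0.1200, 0.1700, -0.0300)

τ = (-0.1200, 0.1700, -0.0300)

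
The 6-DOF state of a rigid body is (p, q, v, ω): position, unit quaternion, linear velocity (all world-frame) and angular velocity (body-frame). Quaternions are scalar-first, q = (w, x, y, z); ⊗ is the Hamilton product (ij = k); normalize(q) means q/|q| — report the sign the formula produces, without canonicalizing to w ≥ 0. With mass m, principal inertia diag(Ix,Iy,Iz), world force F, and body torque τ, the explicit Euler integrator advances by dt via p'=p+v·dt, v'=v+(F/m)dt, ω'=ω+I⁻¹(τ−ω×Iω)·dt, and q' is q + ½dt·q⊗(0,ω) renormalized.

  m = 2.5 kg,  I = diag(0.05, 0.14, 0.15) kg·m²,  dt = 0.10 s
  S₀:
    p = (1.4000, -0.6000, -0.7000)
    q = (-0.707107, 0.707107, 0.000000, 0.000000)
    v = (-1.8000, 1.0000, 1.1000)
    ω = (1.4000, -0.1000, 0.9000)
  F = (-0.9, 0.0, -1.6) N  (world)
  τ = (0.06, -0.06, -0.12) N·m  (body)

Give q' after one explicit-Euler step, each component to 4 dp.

q' = (-0.7540, 0.6553, -0.0282, -0.0352)

Hamilton product q⊗(0,ω) = (-0.9899498, -0.9899498, -0.5656856, -0.7071070)
q + ½dt·q⊗(0,ω), renormalized = (-0.7540, 0.6553, -0.0282, -0.0352)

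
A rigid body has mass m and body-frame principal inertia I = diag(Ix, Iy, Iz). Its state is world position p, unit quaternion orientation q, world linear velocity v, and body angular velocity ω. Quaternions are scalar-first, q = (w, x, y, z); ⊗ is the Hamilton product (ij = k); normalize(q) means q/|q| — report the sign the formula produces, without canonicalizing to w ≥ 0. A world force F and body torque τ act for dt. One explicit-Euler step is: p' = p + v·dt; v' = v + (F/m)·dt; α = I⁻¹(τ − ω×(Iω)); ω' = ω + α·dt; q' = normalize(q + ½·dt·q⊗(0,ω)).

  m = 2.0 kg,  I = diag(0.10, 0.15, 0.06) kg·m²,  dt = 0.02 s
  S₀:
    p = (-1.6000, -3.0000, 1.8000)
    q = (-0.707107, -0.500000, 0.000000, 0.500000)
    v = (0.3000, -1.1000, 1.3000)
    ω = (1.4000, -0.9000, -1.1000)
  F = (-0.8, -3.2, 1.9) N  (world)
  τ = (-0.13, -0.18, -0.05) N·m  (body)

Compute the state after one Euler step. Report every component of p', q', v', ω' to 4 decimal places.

p + v·dt = (-1.5940, -3.0220, 1.8260)
v' = v + a·dt = (0.2920, -1.1320, 1.3190)
precession coupling ω×(Iω) = (-0.0891, -0.0616, -0.0630)
(τ − ω×Iω)/I = (-0.4090, -0.7893, 0.2167)
new body rate ω' = (1.3918, -0.9158, -1.0957)
Hamilton product q⊗(0,ω) = (1.2500000, -0.5399498, 0.7863963, 1.2278177)
q' = normalize(q + ½dt·q⊗(0,ω)) = (-0.6945, -0.5053, 0.0079, 0.5122)

p' = (-1.5940, -3.0220, 1.8260)
q' = (-0.6945, -0.5053, 0.0079, 0.5122)
v' = (0.2920, -1.1320, 1.3190)
ω' = (1.3918, -0.9158, -1.0957)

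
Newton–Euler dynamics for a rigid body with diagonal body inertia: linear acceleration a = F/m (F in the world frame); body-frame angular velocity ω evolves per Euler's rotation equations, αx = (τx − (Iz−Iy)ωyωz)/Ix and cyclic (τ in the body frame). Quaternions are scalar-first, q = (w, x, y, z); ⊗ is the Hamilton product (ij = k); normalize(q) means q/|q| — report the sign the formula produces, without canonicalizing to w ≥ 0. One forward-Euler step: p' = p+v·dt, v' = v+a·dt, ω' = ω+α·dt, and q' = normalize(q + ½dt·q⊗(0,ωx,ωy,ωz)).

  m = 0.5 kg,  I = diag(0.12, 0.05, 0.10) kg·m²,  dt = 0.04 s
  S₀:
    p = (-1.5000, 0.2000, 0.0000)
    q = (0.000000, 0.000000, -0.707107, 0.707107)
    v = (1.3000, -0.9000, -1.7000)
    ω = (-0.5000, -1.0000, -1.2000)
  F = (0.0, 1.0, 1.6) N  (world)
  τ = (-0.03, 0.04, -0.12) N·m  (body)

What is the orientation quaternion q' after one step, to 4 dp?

2q̇ = q⊗(0,ω) = (0.1414214, 1.5556354, -0.3535535, -0.3535535)
updated quaternion q' = (0.0028, 0.0311, -0.7138, 0.6997)

q' = (0.0028, 0.0311, -0.7138, 0.6997)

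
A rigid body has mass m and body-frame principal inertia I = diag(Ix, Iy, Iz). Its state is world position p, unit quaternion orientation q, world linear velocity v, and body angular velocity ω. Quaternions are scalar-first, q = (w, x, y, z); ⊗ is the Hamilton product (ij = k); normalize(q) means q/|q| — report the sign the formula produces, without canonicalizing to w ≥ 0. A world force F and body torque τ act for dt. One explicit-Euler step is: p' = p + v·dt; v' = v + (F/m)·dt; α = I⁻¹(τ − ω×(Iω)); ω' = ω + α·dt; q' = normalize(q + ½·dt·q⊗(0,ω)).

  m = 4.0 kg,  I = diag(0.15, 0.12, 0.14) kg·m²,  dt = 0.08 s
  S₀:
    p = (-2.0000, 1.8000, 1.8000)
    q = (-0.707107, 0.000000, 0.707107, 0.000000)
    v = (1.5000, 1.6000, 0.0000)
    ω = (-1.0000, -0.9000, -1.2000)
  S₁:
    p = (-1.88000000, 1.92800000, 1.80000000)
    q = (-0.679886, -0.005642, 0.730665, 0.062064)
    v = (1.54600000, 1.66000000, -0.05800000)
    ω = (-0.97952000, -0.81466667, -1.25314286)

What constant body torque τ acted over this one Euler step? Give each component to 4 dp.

τ = (0.0600, 0.1400, -0.1200)

rate change Δω = (0.02048000, 0.08533333, -0.05314286)
ω₀×(Iω₀) = (0.0216, 0.0120, -0.0270)
applied torque τ = (0.0600, 0.1400, -0.1200)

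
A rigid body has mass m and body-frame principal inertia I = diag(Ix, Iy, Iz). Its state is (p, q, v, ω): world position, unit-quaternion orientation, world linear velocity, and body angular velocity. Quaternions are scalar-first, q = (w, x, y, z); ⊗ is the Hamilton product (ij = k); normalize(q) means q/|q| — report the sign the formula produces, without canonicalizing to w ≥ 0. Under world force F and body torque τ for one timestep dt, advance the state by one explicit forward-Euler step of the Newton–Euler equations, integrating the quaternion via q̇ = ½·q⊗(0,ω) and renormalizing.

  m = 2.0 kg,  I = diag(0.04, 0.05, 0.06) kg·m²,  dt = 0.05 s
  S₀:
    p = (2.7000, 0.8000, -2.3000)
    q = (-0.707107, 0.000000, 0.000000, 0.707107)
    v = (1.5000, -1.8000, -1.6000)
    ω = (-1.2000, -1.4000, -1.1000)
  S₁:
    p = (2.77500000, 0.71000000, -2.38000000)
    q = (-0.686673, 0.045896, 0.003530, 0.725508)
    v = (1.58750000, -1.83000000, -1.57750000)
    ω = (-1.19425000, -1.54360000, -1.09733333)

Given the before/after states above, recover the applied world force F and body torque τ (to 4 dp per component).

v₁ − v₀ = (0.08750000, -0.03000000, 0.02250000)
F = m·Δv/dt = (3.5000, -1.2000, 0.9000)
ω₁ − ω₀ = (0.00575000, -0.14360000, 0.00266667)
τ = I·(Δω/dt) + ω₀×(Iω₀) = (0.0200, -0.1700, 0.0200)

F = (3.5000, -1.2000, 0.9000)
τ = (0.0200, -0.1700, 0.0200)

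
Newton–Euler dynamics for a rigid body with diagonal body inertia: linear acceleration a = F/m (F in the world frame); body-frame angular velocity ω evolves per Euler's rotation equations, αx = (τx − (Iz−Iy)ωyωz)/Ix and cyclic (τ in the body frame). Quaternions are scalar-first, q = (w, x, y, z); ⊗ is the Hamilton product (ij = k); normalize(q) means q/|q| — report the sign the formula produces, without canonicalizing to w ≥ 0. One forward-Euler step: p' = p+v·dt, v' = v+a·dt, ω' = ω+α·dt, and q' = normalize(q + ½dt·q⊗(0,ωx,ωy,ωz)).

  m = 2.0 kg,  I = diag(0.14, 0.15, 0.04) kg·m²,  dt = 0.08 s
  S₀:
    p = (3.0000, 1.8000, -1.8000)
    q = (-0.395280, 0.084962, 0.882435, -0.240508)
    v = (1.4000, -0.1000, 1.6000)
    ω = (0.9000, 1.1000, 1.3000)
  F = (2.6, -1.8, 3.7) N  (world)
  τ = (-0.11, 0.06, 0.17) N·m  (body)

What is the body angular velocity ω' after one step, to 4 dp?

ω' = (0.9270, 1.0696, 1.6202)

precession coupling ω×(Iω) = (-0.1573, 0.1170, 0.0099)
(τ − ω×Iω)/I = (0.3379, -0.3800, 4.0025)
new body rate ω' = (0.9270, 1.0696, 1.6202)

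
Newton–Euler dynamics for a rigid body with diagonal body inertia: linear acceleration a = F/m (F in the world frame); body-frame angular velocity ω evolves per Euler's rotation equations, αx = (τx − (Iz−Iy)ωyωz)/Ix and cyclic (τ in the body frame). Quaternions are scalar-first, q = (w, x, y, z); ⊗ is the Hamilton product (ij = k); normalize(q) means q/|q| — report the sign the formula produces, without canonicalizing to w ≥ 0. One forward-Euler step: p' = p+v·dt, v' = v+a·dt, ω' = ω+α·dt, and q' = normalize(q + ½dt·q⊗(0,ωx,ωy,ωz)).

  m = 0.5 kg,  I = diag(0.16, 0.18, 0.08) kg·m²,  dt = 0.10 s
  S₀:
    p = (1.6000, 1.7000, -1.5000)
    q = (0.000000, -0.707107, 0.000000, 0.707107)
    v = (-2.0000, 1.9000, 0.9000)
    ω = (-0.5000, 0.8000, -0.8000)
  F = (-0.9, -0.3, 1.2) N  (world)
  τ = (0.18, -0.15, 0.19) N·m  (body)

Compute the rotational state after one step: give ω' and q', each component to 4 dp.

gyro term ω×Iω = (0.0640, 0.0320, -0.0080)
α = I⁻¹(τ − ω×Iω) = (0.7250, -1.0111, 2.4750)
new body rate ω' = (-0.4275, 0.6989, -0.5525)
Hamilton product q⊗(0,ω) = (0.2121321, -0.5656856, -0.9192391, -0.5656856)
q' = normalize(q + ½dt·q⊗(0,ω)) = (0.0106, -0.7340, -0.0459, 0.6775)

ω' = (-0.4275, 0.6989, -0.5525)
q' = (0.0106, -0.7340, -0.0459, 0.6775)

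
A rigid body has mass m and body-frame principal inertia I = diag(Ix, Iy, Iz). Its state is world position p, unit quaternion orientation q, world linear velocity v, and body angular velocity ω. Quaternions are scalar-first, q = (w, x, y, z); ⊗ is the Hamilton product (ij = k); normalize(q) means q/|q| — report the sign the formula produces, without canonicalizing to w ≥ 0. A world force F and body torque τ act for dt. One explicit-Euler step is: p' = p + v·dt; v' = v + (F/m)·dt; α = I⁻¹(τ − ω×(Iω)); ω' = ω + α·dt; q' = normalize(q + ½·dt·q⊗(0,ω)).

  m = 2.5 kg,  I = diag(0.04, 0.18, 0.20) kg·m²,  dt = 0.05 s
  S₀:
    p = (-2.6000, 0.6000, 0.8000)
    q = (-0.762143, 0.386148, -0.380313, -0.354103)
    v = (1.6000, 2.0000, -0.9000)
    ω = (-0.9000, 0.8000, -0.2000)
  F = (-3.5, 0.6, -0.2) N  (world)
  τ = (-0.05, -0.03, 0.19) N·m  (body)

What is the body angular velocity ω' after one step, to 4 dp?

ω' = (-0.9585, 0.7997, -0.1273)

precession coupling ω×(Iω) = (-0.0032, -0.0288, -0.1008)
α = I⁻¹(τ − ω×Iω) = (-1.1700, -0.0067, 1.4540)
ω + α·dt = (-0.9585, 0.7997, -0.1273)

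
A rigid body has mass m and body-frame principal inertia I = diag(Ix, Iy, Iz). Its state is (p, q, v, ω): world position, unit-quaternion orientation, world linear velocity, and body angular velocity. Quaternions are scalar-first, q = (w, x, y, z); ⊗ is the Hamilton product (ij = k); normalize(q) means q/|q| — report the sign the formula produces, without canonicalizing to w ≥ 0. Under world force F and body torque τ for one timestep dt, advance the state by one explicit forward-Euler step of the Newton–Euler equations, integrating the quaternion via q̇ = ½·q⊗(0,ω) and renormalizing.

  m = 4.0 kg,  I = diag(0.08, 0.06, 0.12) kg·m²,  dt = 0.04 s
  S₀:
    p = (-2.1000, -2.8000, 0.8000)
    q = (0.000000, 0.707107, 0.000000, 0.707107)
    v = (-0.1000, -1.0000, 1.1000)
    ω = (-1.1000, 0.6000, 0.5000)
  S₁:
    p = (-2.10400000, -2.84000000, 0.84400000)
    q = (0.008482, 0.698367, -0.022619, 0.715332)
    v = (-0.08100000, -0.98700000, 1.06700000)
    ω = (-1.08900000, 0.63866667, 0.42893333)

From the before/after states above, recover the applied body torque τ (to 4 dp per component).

rate change Δω = (0.01100000, 0.03866667, -0.07106667)
precession coupling = (0.0180, 0.0220, 0.0132)
applied torque τ = (0.0400, 0.0800, -0.2000)

τ = (0.0400, 0.0800, -0.2000)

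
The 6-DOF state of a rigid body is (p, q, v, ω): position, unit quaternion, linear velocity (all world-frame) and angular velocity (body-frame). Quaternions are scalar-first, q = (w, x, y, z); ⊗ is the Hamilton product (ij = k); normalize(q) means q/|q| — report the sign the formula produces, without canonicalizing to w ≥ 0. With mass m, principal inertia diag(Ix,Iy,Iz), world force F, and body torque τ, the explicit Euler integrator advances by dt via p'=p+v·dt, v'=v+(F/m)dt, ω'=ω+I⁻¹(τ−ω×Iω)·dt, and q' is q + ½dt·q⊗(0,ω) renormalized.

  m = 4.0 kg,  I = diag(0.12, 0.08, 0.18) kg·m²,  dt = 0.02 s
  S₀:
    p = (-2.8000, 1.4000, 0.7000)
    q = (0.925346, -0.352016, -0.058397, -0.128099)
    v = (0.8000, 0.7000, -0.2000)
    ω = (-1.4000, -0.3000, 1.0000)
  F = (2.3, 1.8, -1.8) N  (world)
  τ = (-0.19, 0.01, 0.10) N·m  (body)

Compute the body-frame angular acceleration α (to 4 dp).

ω×(Iω) gyroscopic = (-0.0300, 0.0840, -0.0168)
angular accel α = (-1.3333, -0.9250, 0.6489)

α = (-1.3333, -0.9250, 0.6489)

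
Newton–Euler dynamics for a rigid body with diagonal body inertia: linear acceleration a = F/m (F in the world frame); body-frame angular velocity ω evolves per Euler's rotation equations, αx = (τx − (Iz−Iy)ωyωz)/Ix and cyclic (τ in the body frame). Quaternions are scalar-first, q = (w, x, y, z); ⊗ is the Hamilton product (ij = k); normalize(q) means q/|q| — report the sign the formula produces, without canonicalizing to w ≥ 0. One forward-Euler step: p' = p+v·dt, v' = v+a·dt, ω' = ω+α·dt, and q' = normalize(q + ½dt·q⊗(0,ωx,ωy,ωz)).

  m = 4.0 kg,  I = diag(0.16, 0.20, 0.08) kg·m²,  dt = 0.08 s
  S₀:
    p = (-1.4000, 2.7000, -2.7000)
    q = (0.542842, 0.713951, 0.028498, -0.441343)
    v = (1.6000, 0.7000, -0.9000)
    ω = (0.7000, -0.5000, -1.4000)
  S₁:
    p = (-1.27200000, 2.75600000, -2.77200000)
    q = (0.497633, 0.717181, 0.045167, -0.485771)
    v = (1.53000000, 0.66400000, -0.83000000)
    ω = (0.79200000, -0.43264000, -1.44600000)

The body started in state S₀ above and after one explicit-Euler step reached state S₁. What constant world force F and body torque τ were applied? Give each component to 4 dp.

F = (-3.5000, -1.8000, 3.5000)
τ = (0.1000, 0.0900, -0.0600)

ω₁ − ω₀ = (0.09200000, 0.06736000, -0.04600000)
applied torque τ = (0.1000, 0.0900, -0.0600)
velocity change Δv = (-0.07000000, -0.03600000, 0.07000000)
F = m·Δv/dt = (-3.5000, -1.8000, 3.5000)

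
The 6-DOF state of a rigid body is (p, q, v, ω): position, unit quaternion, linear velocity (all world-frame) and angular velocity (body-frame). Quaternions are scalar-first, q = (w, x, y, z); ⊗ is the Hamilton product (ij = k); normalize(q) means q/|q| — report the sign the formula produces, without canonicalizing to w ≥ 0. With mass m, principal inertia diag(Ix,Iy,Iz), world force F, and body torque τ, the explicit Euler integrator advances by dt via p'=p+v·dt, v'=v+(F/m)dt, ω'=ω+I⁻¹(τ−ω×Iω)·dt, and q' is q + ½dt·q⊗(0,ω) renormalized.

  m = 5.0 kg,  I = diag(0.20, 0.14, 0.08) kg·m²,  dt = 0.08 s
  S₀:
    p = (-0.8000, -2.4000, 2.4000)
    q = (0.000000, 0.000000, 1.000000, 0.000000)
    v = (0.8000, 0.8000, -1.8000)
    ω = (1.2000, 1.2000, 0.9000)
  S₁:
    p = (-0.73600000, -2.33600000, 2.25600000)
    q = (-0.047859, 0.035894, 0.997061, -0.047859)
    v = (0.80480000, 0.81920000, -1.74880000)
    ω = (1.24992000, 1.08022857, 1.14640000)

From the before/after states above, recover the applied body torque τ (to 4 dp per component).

Δω = ω₁−ω₀ = (0.04992000, -0.11977143, 0.24640000)
τ = I·(Δω/dt) + ω₀×(Iω₀) = (0.0600, -0.0800, 0.1600)

τ = (0.0600, -0.0800, 0.1600)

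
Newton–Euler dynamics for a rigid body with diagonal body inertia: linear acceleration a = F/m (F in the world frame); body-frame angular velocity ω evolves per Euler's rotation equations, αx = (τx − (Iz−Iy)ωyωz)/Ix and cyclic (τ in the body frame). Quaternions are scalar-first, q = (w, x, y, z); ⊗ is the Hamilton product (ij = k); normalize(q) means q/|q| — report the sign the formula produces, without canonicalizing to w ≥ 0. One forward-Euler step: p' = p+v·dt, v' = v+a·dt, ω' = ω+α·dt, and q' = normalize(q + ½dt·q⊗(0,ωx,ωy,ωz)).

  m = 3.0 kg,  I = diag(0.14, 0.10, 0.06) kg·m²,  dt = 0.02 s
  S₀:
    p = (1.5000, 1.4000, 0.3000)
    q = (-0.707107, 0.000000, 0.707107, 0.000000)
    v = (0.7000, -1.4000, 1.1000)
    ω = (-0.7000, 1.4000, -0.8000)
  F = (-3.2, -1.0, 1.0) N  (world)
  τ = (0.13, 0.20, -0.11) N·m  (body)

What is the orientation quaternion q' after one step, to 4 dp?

q' = (-0.7169, -0.0007, 0.6971, 0.0106)

2q̇ = q⊗(0,ω) = (-0.9899498, -0.0707107, -0.9899498, 1.0606605)
updated quaternion q' = (-0.7169, -0.0007, 0.6971, 0.0106)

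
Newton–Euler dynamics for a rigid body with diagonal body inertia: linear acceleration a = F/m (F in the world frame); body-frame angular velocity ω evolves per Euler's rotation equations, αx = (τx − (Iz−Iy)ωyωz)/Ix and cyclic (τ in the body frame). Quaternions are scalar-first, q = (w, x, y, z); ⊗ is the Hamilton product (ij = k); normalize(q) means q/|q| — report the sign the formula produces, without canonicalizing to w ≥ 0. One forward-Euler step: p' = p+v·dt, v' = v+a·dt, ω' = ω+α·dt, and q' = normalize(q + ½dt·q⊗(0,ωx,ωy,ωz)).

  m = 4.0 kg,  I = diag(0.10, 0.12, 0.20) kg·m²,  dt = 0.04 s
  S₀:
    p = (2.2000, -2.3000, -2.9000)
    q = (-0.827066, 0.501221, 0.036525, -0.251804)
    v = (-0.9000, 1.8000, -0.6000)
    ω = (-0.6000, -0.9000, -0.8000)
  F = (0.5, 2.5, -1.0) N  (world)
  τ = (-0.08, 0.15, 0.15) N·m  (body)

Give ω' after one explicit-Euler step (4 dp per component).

ω' = (-0.6550, -0.8340, -0.7722)

ω×(Iω) gyroscopic = (0.0576, -0.0480, 0.0108)
angular accel α = (-1.3760, 1.6500, 0.6960)
new body rate ω' = (-0.6550, -0.8340, -0.7722)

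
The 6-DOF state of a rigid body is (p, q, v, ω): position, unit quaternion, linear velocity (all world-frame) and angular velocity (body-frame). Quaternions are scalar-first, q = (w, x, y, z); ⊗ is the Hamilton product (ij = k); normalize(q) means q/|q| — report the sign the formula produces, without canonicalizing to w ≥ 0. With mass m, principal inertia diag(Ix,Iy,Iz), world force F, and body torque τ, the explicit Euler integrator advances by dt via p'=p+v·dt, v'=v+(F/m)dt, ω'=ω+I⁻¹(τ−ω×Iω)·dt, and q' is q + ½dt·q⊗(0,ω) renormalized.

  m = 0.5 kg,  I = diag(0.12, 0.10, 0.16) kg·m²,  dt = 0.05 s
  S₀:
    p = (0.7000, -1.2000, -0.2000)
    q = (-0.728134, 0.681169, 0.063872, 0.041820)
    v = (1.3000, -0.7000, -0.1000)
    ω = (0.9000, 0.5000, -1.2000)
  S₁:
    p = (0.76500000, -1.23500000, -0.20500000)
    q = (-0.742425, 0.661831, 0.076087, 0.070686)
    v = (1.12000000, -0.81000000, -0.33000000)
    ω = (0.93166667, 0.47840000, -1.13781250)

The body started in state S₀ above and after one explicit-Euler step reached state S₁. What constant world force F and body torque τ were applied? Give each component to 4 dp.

rate change Δω = (0.03166667, -0.02160000, 0.06218750)
applied torque τ = (0.0400, 0.0000, 0.1900)
Δv = v₁−v₀ = (-0.18000000, -0.11000000, -0.23000000)
applied force F = (-1.8000, -1.1000, -2.3000)

F = (-1.8000, -1.1000, -2.3000)
τ = (0.0400, 0.0000, 0.1900)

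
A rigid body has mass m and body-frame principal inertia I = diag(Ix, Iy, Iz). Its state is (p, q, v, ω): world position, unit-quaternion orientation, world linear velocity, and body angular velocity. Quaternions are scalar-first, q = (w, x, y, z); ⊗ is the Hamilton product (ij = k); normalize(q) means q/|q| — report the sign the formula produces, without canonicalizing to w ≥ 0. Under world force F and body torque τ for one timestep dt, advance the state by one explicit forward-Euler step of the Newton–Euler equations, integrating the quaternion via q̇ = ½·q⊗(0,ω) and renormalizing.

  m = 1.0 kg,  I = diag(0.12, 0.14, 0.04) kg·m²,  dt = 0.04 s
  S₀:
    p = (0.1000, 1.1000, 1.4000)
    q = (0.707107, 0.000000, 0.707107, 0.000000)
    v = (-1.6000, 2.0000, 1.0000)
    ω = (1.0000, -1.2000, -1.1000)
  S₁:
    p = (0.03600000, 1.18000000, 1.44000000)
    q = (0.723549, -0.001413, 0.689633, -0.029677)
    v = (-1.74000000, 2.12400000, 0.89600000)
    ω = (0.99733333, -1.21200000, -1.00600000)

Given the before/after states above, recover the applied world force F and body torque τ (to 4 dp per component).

F = (-3.5000, 3.1000, -2.6000)
τ = (-0.1400, -0.1300, 0.0700)

v₁ − v₀ = (-0.14000000, 0.12400000, -0.10400000)
applied force F = (-3.5000, 3.1000, -2.6000)
rate change Δω = (-0.00266667, -0.01200000, 0.09400000)
τ = I·(Δω/dt) + ω₀×(Iω₀) = (-0.1400, -0.1300, 0.0700)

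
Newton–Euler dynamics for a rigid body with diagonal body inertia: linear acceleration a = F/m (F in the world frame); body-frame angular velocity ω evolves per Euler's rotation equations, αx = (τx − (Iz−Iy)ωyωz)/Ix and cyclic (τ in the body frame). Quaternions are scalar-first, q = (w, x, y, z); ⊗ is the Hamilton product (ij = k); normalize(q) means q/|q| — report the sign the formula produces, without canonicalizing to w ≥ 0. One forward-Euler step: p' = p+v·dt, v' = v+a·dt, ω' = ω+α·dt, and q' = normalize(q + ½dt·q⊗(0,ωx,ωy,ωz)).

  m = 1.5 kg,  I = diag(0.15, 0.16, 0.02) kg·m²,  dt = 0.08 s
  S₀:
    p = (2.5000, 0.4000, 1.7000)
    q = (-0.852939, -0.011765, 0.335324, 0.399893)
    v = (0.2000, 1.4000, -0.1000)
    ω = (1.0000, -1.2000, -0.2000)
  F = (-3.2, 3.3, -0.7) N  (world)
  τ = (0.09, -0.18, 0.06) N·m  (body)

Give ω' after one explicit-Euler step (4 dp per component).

ω' = (1.0659, -1.2770, 0.0880)

gyro term ω×Iω = (-0.0336, -0.0260, -0.0120)
angular accel α = (0.8240, -0.9625, 3.6000)
ω' = ω + α·dt = (1.0659, -1.2770, 0.0880)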